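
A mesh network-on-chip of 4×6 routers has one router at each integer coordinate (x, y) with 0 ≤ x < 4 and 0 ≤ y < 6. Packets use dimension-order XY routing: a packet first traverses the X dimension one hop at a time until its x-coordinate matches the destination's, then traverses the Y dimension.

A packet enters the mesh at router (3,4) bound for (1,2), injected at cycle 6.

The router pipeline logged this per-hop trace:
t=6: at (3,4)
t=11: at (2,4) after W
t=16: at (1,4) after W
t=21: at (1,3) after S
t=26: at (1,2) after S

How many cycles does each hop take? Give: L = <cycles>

From hop 0 (6) to hop 1 (11): +5 cycles.
One hop costs L cycles, so L = 5.

L = 5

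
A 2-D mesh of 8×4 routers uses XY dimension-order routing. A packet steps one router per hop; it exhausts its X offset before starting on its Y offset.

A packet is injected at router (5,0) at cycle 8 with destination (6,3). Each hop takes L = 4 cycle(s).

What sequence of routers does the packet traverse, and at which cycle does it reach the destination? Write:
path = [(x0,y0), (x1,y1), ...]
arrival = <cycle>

src (5,0)  cyc=8
E→(6,0)  cyc=12
N→(6,1)  cyc=16
N→(6,2)  cyc=20
N→(6,3)  cyc=24

path = [(5,0), (6,0), (6,1), (6,2), (6,3)]
arrival = 24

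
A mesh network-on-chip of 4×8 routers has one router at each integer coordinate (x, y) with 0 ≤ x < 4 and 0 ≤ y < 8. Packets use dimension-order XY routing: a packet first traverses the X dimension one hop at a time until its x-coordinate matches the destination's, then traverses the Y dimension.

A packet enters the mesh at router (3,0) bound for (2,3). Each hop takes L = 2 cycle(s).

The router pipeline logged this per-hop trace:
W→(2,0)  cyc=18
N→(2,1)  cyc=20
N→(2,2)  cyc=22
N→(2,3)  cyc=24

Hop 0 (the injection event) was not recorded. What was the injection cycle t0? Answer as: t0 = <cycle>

t0 = 16

The first recorded entry is hop 1 at cycle 18.
So t0 = 18 − 1·2 = 16.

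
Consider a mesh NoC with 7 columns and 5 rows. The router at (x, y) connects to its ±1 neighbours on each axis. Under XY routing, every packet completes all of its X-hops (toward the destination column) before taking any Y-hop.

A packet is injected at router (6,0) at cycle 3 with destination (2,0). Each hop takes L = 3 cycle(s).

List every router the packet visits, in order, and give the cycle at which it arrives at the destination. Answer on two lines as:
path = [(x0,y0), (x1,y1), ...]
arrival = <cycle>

#0 — 6,0 | c3
#1 — 5,0 | c6 | W
#2 — 4,0 | c9 | W
#3 — 3,0 | c12 | W
#4 — 2,0 | c15 | W

path = [(6,0), (5,0), (4,0), (3,0), (2,0)]
arrival = 15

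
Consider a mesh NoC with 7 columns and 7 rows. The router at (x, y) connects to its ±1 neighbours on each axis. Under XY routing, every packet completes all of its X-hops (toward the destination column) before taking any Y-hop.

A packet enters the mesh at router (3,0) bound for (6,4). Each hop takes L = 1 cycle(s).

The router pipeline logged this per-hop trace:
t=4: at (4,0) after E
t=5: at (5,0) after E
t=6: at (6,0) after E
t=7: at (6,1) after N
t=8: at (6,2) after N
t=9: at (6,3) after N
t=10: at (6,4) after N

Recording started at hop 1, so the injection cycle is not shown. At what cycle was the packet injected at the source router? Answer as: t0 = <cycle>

At hop 1 the cycle is 4; in general cyc_k = t0 + kL.
t0 = cyc[1] − L = 4 − 1 = 3.

t0 = 3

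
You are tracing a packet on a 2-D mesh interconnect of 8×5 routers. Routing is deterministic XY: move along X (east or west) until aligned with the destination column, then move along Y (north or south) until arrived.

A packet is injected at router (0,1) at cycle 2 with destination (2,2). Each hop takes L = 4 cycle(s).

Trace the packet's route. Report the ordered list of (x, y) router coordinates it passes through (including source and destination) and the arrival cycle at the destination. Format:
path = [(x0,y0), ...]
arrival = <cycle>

[0] x=0 y=1 t=2
[1] x=1 y=1 t=6 →E
[2] x=2 y=1 t=10 →E
[3] x=2 y=2 t=14 →N

path = [(0,1), (1,1), (2,1), (2,2)]
arrival = 14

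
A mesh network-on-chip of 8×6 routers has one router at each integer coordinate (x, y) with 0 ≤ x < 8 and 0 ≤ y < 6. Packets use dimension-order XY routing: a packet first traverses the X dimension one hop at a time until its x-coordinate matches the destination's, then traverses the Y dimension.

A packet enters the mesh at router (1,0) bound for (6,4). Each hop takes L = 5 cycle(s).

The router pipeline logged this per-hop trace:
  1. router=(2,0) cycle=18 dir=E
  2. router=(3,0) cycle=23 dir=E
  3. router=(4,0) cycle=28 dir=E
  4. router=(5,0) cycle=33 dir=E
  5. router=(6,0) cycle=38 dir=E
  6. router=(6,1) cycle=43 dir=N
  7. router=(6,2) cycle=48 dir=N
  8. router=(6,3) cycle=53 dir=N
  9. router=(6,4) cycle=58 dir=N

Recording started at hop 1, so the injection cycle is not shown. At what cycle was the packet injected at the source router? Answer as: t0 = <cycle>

The first recorded entry is hop 1 at cycle 18.
Subtract one hop: t0 = 18 − 5 = 13.

t0 = 13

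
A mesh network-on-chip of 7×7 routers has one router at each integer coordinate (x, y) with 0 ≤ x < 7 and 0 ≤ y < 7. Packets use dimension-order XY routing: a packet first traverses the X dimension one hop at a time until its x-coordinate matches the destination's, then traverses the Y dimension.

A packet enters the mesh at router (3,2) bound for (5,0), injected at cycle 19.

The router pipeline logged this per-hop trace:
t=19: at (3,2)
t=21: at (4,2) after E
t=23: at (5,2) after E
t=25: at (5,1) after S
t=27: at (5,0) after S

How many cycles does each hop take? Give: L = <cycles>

L = 2

From hop 0 (19) to hop 1 (21): +2 cycles.
Each hop adds L, hence L = 2.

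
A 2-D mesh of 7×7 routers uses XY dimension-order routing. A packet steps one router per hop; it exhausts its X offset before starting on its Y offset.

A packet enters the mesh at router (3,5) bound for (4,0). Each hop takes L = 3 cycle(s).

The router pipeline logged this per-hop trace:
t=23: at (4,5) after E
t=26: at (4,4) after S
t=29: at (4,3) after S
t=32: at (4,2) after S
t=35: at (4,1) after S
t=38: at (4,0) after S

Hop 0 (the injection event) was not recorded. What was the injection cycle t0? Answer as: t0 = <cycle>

Hop 1 reached at cycle 23; hop k is at t0 + k·L.
Therefore t0 = 23 − L = 20.

t0 = 20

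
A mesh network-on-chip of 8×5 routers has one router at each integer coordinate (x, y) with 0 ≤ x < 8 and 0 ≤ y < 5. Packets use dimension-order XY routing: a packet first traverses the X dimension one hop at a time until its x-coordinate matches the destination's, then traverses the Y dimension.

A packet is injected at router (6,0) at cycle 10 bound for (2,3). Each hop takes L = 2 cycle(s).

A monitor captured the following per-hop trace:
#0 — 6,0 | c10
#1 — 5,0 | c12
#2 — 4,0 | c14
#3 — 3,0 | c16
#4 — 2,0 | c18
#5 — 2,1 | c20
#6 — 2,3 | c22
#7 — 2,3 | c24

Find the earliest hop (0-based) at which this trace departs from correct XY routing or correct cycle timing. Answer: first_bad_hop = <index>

first_bad_hop = 6

hop 1: step (-1,+0), +2 cyc — ok
hop 2: step (-1,+0), +2 cyc — ok
hop 3: step (-1,+0), +2 cyc — ok
hop 4: step (-1,+0), +2 cyc — ok
hop 5: step (+0,+1), +2 cyc — ok
hop 6: step (+0,+2), +2 cyc — BAD: non-unit step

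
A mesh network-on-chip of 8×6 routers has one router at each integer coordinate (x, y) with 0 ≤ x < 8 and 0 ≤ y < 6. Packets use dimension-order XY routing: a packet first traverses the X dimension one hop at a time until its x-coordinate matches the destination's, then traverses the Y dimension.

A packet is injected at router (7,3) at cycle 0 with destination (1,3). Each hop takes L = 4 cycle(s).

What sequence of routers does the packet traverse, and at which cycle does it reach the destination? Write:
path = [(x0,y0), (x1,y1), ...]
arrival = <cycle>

path = [(7,3), (6,3), (5,3), (4,3), (3,3), (2,3), (1,3)]
arrival = 24

src (7,3)  cyc=0
W→(6,3)  cyc=4
W→(5,3)  cyc=8
W→(4,3)  cyc=12
W→(3,3)  cyc=16
W→(2,3)  cyc=20
W→(1,3)  cyc=24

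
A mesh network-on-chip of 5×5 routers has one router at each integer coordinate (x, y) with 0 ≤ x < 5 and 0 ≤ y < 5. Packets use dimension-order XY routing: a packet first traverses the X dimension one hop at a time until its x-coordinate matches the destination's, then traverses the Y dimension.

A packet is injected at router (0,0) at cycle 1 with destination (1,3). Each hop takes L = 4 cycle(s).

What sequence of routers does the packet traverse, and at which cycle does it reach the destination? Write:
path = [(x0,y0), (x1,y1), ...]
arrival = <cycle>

#0 — 0,0 | c1
#1 — 1,0 | c5 | E
#2 — 1,1 | c9 | N
#3 — 1,2 | c13 | N
#4 — 1,3 | c17 | N

path = [(0,0), (1,0), (1,1), (1,2), (1,3)]
arrival = 17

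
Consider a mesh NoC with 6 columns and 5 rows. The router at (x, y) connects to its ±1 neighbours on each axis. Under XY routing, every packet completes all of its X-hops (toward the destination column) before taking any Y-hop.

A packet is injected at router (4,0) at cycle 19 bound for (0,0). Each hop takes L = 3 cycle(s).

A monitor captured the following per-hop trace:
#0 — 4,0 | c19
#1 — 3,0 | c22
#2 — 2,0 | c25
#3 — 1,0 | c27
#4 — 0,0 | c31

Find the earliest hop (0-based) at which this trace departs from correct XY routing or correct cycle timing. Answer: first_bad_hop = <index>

first_bad_hop = 3

check 1→ d=(-1,0) cyc+3: ok
check 2→ d=(-1,0) cyc+3: ok
check 3→ d=(-1,0) cyc+2: BAD: Δcyc=2≠L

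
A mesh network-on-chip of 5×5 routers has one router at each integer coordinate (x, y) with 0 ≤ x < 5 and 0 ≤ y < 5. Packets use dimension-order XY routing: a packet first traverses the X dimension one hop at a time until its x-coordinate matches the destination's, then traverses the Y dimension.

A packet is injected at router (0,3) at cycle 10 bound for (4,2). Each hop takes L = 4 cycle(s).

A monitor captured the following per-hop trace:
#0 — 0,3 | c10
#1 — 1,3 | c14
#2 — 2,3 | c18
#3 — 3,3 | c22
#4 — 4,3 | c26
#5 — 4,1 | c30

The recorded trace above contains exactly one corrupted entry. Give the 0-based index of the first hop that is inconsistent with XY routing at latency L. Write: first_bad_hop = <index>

  1: Δx=+1 Δy=+0 Δt=4 [ok]
  2: Δx=+1 Δy=+0 Δt=4 [ok]
  3: Δx=+1 Δy=+0 Δt=4 [ok]
  4: Δx=+1 Δy=+0 Δt=4 [ok]
  5: Δx=+0 Δy=-2 Δt=4 [BAD: non-unit step]

first_bad_hop = 5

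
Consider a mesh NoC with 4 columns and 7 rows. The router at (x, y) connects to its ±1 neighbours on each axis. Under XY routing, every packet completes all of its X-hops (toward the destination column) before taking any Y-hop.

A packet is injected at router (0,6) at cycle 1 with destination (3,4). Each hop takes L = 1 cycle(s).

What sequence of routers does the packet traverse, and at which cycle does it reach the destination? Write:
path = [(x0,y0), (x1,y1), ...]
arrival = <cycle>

#0 — 0,6 | c1
#1 — 1,6 | c2 | E
#2 — 2,6 | c3 | E
#3 — 3,6 | c4 | E
#4 — 3,5 | c5 | S
#5 — 3,4 | c6 | S

path = [(0,6), (1,6), (2,6), (3,6), (3,5), (3,4)]
arrival = 6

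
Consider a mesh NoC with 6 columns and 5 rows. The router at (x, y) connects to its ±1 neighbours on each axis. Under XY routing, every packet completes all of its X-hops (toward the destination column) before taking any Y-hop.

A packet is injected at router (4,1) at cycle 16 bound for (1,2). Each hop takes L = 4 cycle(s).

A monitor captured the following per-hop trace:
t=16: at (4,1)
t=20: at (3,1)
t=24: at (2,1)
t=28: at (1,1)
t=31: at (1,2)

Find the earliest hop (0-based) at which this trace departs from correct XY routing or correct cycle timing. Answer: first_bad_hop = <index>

check 1→ d=(-1,0) cyc+4: ok
check 2→ d=(-1,0) cyc+4: ok
check 3→ d=(-1,0) cyc+4: ok
check 4→ d=(0,1) cyc+3: BAD: Δcyc=3≠L

first_bad_hop = 4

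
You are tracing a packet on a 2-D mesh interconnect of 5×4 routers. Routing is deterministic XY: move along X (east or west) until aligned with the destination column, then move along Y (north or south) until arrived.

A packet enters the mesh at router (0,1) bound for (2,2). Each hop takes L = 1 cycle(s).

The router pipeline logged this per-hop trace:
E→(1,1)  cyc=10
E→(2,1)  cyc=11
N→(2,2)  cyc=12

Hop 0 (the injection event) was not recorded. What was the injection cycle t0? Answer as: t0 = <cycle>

t0 = 9

At hop 1 the cycle is 10; in general cyc_k = t0 + kL.
Subtract one hop: t0 = 10 − 1 = 9.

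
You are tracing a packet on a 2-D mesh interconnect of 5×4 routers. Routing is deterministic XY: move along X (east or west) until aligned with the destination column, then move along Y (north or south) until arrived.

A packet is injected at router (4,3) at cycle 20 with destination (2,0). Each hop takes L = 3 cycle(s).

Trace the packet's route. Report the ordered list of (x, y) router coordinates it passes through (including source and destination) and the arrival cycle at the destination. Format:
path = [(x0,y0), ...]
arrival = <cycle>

[0] x=4 y=3 t=20
[1] x=3 y=3 t=23 →W
[2] x=2 y=3 t=26 →W
[3] x=2 y=2 t=29 →S
[4] x=2 y=1 t=32 →S
[5] x=2 y=0 t=35 →S

path = [(4,3), (3,3), (2,3), (2,2), (2,1), (2,0)]
arrival = 35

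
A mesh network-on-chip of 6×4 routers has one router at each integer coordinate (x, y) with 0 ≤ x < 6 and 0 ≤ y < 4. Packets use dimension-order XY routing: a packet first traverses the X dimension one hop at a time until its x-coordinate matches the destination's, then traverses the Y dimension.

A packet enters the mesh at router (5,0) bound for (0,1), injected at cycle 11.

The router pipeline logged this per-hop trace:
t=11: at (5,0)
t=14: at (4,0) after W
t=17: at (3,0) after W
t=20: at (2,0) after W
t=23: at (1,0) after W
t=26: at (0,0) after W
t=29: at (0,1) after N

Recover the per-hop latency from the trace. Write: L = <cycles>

cyc[1] − cyc[0] = 14 − 11 = 3.
Per-hop latency L = Δcyc = 3.

L = 3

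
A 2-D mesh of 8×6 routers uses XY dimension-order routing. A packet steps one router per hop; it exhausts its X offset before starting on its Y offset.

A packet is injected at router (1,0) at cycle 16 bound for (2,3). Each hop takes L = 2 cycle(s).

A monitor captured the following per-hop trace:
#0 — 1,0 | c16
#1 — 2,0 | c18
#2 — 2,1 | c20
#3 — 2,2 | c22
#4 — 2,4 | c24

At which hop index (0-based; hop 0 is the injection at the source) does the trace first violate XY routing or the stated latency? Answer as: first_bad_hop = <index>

first_bad_hop = 4

check 1→ d=(1,0) cyc+2: ok
check 2→ d=(0,1) cyc+2: ok
check 3→ d=(0,1) cyc+2: ok
check 4→ d=(0,2) cyc+2: BAD: non-unit step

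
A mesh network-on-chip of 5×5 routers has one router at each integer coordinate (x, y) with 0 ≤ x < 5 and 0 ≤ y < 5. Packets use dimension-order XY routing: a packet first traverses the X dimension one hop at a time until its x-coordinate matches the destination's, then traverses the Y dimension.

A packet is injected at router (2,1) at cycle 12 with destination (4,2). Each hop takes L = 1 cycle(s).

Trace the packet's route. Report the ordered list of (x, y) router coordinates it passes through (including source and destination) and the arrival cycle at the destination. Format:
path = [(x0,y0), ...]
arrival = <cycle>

path = [(2,1), (3,1), (4,1), (4,2)]
arrival = 15

src (2,1)  cyc=12
E→(3,1)  cyc=13
E→(4,1)  cyc=14
N→(4,2)  cyc=15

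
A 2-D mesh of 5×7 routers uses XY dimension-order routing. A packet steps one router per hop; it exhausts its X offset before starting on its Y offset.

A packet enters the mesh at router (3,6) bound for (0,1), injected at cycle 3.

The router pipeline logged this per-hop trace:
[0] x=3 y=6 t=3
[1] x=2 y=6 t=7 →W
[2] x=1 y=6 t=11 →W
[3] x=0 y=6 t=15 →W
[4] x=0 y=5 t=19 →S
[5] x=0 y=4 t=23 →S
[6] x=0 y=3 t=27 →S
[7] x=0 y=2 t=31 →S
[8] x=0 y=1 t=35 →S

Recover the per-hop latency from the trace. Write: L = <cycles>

L = 4

Δcyc across hop 0→1: 7 − 3 = 4.
One hop costs L cycles, so L = 4.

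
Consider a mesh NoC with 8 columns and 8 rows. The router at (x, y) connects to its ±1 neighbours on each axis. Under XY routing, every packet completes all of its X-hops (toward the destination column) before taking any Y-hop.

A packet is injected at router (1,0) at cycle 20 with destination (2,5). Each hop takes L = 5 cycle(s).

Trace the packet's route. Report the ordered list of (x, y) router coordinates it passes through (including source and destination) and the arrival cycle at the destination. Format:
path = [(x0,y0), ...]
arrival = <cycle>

path = [(1,0), (2,0), (2,1), (2,2), (2,3), (2,4), (2,5)]
arrival = 50

hop 0: (1,0) @ cyc 20
hop 1: (2,0) @ cyc 25  [E]
hop 2: (2,1) @ cyc 30  [N]
hop 3: (2,2) @ cyc 35  [N]
hop 4: (2,3) @ cyc 40  [N]
hop 5: (2,4) @ cyc 45  [N]
hop 6: (2,5) @ cyc 50  [N]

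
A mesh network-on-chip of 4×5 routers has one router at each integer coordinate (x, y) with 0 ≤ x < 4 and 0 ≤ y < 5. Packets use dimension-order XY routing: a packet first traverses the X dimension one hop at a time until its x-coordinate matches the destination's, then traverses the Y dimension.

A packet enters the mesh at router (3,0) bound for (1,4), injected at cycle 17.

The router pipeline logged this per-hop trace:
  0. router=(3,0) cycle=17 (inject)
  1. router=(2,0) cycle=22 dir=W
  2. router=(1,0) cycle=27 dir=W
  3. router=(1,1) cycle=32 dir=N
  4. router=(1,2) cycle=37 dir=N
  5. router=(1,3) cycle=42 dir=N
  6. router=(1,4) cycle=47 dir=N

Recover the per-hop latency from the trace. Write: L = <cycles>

L = 5

From hop 0 (17) to hop 1 (22): +5 cycles.
One hop costs L cycles, so L = 5.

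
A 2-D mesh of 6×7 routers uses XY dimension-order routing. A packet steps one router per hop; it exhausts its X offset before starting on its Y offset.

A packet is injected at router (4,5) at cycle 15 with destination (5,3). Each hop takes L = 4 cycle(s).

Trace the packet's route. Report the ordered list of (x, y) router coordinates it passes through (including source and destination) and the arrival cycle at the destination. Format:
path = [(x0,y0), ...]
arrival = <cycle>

path = [(4,5), (5,5), (5,4), (5,3)]
arrival = 27

  0. router=(4,5) cycle=15 (inject)
  1. router=(5,5) cycle=19 dir=E
  2. router=(5,4) cycle=23 dir=S
  3. router=(5,3) cycle=27 dir=S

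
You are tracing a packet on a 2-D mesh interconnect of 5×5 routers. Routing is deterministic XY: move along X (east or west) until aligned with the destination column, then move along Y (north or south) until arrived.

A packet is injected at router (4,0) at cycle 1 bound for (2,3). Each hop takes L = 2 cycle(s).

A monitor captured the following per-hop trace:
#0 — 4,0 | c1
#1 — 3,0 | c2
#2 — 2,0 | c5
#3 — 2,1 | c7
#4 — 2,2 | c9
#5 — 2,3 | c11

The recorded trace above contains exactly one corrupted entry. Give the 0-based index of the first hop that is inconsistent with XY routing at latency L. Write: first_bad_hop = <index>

first_bad_hop = 1

check 1→ d=(-1,0) cyc+1: BAD: Δcyc=1≠L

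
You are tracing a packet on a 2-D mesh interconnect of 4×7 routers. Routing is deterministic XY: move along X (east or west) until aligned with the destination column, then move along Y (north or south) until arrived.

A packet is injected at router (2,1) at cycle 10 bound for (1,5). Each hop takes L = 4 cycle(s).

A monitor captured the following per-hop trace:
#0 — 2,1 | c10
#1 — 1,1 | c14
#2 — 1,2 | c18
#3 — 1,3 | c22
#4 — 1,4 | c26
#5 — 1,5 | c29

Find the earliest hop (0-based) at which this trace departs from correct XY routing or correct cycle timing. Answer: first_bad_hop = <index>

first_bad_hop = 5

check 1→ d=(-1,0) cyc+4: ok
check 2→ d=(0,1) cyc+4: ok
check 3→ d=(0,1) cyc+4: ok
check 4→ d=(0,1) cyc+4: ok
check 5→ d=(0,1) cyc+3: BAD: Δcyc=3≠L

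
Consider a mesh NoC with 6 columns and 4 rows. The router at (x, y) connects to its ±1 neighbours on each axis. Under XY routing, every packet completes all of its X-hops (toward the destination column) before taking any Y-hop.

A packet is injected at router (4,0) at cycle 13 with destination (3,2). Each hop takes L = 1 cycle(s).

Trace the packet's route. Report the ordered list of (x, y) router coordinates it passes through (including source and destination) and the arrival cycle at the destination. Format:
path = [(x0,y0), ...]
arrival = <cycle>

path = [(4,0), (3,0), (3,1), (3,2)]
arrival = 16

src (4,0)  cyc=13
W→(3,0)  cyc=14
N→(3,1)  cyc=15
N→(3,2)  cyc=16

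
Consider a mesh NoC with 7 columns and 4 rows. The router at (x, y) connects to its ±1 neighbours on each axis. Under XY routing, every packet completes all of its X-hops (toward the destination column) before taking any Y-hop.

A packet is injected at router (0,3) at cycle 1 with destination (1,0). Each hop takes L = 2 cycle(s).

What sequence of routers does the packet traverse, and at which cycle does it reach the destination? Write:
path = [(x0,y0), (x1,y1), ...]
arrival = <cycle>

path = [(0,3), (1,3), (1,2), (1,1), (1,0)]
arrival = 9

#0 — 0,3 | c1
#1 — 1,3 | c3 | E
#2 — 1,2 | c5 | S
#3 — 1,1 | c7 | S
#4 — 1,0 | c9 | S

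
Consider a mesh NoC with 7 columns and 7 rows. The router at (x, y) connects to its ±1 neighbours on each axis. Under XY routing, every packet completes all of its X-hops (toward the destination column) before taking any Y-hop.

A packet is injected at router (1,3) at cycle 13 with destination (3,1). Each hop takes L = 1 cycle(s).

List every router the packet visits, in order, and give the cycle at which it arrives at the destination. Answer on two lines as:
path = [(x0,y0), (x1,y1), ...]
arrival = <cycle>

path = [(1,3), (2,3), (3,3), (3,2), (3,1)]
arrival = 17

[0] x=1 y=3 t=13
[1] x=2 y=3 t=14 →E
[2] x=3 y=3 t=15 →E
[3] x=3 y=2 t=16 →S
[4] x=3 y=1 t=17 →S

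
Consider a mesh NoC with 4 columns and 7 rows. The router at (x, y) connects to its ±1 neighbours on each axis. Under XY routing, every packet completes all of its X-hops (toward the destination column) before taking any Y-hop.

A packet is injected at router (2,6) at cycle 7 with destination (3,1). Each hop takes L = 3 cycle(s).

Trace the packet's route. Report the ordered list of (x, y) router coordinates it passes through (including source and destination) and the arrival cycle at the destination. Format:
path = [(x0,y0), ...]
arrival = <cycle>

src (2,6)  cyc=7
E→(3,6)  cyc=10
S→(3,5)  cyc=13
S→(3,4)  cyc=16
S→(3,3)  cyc=19
S→(3,2)  cyc=22
S→(3,1)  cyc=25

path = [(2,6), (3,6), (3,5), (3,4), (3,3), (3,2), (3,1)]
arrival = 25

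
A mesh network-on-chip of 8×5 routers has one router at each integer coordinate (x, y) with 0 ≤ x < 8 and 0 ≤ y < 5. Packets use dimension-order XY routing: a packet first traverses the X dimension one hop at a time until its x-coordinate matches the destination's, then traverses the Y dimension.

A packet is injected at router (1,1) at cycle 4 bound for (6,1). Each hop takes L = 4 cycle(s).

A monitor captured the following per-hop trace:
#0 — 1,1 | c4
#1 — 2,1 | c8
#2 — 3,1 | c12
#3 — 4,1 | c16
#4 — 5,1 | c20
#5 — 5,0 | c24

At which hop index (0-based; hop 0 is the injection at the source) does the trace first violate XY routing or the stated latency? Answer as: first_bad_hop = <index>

[1] (+1,+0) / 4c ⇒ ok
[2] (+1,+0) / 4c ⇒ ok
[3] (+1,+0) / 4c ⇒ ok
[4] (+1,+0) / 4c ⇒ ok
[5] (+0,-1) / 4c ⇒ BAD: Y-move but x=5≠6

first_bad_hop = 5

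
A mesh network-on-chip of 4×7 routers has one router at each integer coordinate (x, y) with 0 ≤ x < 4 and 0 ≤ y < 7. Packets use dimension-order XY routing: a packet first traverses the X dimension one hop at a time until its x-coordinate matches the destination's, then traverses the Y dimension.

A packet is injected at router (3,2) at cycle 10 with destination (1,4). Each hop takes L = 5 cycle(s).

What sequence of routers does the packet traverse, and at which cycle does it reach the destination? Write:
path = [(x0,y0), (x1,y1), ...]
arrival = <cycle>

path = [(3,2), (2,2), (1,2), (1,3), (1,4)]
arrival = 30

t=10: at (3,2)
t=15: at (2,2) after W
t=20: at (1,2) after W
t=25: at (1,3) after N
t=30: at (1,4) after N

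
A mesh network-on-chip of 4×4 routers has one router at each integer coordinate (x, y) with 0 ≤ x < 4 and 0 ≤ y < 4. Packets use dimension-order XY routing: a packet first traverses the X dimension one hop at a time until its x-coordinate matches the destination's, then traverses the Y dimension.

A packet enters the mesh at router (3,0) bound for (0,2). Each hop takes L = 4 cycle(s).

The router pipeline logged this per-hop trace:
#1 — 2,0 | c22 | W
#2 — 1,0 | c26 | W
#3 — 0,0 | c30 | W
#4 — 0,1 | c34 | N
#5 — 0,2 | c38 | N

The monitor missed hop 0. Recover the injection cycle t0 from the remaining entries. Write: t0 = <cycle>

The first recorded entry is hop 1 at cycle 22.
Therefore t0 = 22 − L = 18.

t0 = 18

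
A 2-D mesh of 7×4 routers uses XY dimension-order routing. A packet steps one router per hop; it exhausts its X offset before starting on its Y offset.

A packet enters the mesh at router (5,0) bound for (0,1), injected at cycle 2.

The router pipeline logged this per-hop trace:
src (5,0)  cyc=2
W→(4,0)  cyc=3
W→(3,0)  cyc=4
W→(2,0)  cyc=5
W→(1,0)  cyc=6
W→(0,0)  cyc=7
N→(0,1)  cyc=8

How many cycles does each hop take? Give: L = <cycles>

L = 1

Between hops 0 and 1 the cycle counter advances 3 − 2 = 1.
One hop costs L cycles, so L = 1.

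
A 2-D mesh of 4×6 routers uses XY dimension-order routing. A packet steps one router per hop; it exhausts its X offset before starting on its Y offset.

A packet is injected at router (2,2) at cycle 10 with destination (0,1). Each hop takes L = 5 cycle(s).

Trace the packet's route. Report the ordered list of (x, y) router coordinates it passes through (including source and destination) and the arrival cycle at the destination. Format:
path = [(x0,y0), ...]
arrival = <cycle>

#0 — 2,2 | c10
#1 — 1,2 | c15 | W
#2 — 0,2 | c20 | W
#3 — 0,1 | c25 | S

path = [(2,2), (1,2), (0,2), (0,1)]
arrival = 25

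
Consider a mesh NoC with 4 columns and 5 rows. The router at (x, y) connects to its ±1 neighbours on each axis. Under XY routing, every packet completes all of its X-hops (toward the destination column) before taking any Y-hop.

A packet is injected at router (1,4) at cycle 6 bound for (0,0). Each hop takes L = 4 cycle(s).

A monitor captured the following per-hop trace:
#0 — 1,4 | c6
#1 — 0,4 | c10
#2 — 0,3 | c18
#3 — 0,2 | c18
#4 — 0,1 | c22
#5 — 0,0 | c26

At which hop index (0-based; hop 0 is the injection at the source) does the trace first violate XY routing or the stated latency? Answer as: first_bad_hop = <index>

first_bad_hop = 2

check 1→ d=(-1,0) cyc+4: ok
check 2→ d=(0,-1) cyc+8: BAD: Δcyc=8≠L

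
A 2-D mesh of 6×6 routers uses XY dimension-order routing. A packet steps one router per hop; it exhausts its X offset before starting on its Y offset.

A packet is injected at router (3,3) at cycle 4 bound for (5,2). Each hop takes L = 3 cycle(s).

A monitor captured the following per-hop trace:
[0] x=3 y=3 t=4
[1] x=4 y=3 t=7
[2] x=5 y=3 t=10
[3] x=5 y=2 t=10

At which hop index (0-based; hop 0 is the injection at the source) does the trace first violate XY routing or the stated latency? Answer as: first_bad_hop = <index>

check 1→ d=(1,0) cyc+3: ok
check 2→ d=(1,0) cyc+3: ok
check 3→ d=(0,-1) cyc+0: BAD: Δcyc=0≠L

first_bad_hop = 3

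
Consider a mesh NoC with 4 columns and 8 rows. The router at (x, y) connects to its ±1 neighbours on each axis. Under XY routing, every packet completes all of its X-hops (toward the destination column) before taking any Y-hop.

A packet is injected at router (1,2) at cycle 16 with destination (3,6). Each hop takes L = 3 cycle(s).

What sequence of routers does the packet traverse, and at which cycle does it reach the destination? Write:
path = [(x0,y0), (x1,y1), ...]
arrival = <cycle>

[0] x=1 y=2 t=16
[1] x=2 y=2 t=19 →E
[2] x=3 y=2 t=22 →E
[3] x=3 y=3 t=25 →N
[4] x=3 y=4 t=28 →N
[5] x=3 y=5 t=31 →N
[6] x=3 y=6 t=34 →N

path = [(1,2), (2,2), (3,2), (3,3), (3,4), (3,5), (3,6)]
arrival = 34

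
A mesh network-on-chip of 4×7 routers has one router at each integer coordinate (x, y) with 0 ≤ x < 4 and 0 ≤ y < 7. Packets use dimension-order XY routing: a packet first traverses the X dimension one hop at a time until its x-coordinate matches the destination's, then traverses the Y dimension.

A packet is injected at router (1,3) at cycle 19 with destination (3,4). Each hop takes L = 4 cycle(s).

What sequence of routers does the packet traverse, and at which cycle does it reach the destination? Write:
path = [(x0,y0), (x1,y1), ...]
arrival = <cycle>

hop 0: (1,3) @ cyc 19
hop 1: (2,3) @ cyc 23  [E]
hop 2: (3,3) @ cyc 27  [E]
hop 3: (3,4) @ cyc 31  [N]

path = [(1,3), (2,3), (3,3), (3,4)]
arrival = 31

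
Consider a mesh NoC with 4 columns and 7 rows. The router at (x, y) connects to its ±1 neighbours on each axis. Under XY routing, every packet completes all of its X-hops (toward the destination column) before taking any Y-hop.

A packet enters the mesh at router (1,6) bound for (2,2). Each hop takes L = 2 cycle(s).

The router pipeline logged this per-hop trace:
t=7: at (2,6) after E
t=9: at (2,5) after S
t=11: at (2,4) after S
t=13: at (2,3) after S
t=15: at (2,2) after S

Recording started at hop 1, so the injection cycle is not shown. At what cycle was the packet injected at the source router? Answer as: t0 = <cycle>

cyc[1] = 7 and cyc[k] = t0 + k·L for every k.
So t0 = 7 − 1·2 = 5.

t0 = 5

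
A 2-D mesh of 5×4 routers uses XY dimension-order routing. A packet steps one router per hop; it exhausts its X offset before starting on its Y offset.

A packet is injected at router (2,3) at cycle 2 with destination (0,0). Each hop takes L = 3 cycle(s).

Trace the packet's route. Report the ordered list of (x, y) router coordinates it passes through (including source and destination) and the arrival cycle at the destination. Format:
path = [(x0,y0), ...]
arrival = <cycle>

path = [(2,3), (1,3), (0,3), (0,2), (0,1), (0,0)]
arrival = 17

  0. router=(2,3) cycle=2 (inject)
  1. router=(1,3) cycle=5 dir=W
  2. router=(0,3) cycle=8 dir=W
  3. router=(0,2) cycle=11 dir=S
  4. router=(0,1) cycle=14 dir=S
  5. router=(0,0) cycle=17 dir=S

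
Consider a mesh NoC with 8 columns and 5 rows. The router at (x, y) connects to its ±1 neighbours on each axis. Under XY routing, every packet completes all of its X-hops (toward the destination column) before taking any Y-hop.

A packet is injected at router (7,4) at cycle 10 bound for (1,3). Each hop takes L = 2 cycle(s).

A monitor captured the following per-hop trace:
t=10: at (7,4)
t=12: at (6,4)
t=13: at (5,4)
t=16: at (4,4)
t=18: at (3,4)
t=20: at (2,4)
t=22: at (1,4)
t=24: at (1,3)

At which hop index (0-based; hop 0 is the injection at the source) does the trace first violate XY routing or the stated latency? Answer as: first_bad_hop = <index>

[1] (-1,+0) / 2c ⇒ ok
[2] (-1,+0) / 1c ⇒ BAD: Δcyc=1≠L

first_bad_hop = 2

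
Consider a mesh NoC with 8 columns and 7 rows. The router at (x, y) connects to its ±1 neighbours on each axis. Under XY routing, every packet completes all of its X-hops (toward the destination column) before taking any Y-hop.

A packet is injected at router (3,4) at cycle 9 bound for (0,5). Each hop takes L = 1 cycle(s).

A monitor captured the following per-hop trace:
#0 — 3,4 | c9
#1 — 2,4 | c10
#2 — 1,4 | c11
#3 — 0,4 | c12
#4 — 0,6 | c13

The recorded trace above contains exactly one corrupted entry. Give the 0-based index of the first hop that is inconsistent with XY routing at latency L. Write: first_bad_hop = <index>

first_bad_hop = 4

hop 1: step (-1,+0), +1 cyc — ok
hop 2: step (-1,+0), +1 cyc — ok
hop 3: step (-1,+0), +1 cyc — ok
hop 4: step (+0,+2), +1 cyc — BAD: non-unit step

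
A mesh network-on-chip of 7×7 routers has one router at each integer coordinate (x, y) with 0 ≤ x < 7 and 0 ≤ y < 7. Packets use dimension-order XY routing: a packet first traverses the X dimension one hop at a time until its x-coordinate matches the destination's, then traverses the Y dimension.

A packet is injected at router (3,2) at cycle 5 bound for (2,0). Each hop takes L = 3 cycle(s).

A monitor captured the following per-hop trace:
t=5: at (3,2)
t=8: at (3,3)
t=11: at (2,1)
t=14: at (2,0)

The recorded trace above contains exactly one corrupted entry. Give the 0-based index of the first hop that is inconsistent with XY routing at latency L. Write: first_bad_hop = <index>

first_bad_hop = 1

check 1→ d=(0,1) cyc+3: BAD: Y-move but x=3≠2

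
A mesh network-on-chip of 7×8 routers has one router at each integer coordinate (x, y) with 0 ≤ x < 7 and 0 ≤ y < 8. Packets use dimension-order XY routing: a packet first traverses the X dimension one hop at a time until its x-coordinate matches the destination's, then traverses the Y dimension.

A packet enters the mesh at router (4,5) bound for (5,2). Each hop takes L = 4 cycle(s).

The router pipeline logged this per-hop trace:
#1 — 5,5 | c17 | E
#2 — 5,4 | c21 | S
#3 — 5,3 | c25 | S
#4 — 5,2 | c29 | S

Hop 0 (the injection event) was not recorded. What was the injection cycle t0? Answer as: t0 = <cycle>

The first recorded entry is hop 1 at cycle 17.
Therefore t0 = 17 − L = 13.

t0 = 13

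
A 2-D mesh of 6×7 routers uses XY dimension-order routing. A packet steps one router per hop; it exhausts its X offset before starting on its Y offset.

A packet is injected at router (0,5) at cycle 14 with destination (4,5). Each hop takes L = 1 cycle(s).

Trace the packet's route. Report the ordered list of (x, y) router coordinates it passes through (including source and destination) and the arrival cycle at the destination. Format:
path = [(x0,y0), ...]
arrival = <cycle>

path = [(0,5), (1,5), (2,5), (3,5), (4,5)]
arrival = 18

  0. router=(0,5) cycle=14 (inject)
  1. router=(1,5) cycle=15 dir=E
  2. router=(2,5) cycle=16 dir=E
  3. router=(3,5) cycle=17 dir=E
  4. router=(4,5) cycle=18 dir=E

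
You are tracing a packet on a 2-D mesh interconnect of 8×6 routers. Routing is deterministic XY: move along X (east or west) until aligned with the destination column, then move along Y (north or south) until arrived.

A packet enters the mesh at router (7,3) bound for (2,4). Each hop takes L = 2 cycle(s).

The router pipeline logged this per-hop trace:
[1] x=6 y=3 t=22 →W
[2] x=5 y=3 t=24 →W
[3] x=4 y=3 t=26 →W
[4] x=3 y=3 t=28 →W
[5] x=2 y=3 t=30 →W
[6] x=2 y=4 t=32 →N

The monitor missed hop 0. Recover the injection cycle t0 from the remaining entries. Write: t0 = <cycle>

t0 = 20

Hop 1 reached at cycle 22; hop k is at t0 + k·L.
t0 = cyc[1] − L = 22 − 2 = 20.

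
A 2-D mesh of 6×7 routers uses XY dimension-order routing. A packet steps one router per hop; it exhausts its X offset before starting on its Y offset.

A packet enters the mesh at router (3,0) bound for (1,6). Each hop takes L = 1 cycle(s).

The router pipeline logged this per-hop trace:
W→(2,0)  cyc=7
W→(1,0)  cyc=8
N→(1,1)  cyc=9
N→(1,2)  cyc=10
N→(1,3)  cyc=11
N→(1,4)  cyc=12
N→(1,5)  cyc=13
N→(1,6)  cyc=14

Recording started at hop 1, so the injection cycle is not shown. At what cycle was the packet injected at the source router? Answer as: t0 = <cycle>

t0 = 6

Hop 1 reached at cycle 7; hop k is at t0 + k·L.
So t0 = 7 − 1·1 = 6.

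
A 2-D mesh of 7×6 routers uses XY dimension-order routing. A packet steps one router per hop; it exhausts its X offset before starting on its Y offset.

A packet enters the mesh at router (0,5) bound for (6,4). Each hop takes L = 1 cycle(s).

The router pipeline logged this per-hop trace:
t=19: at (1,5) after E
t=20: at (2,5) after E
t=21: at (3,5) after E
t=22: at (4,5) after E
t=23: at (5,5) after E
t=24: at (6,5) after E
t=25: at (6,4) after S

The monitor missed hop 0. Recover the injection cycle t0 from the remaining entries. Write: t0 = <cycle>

t0 = 18

The first recorded entry is hop 1 at cycle 19.
So t0 = 19 − 1·1 = 18.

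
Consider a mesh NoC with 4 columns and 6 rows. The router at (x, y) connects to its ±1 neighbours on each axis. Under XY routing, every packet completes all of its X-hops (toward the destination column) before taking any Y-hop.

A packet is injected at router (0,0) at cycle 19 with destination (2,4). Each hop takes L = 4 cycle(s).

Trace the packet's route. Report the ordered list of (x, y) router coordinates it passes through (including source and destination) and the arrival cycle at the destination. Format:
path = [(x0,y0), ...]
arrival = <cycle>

[0] x=0 y=0 t=19
[1] x=1 y=0 t=23 →E
[2] x=2 y=0 t=27 →E
[3] x=2 y=1 t=31 →N
[4] x=2 y=2 t=35 →N
[5] x=2 y=3 t=39 →N
[6] x=2 y=4 t=43 →N

path = [(0,0), (1,0), (2,0), (2,1), (2,2), (2,3), (2,4)]
arrival = 43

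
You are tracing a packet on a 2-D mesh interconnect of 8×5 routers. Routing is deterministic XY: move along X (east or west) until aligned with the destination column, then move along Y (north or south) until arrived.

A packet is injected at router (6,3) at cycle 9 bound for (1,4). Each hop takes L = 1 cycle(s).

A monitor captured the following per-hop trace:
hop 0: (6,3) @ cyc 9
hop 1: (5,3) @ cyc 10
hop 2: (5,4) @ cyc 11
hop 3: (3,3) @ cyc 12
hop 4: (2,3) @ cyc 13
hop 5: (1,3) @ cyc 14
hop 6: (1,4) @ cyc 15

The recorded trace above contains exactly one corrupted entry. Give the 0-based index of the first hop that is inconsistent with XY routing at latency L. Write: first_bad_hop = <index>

  1: Δx=-1 Δy=+0 Δt=1 [ok]
  2: Δx=+0 Δy=+1 Δt=1 [BAD: Y-move but x=5≠1]

first_bad_hop = 2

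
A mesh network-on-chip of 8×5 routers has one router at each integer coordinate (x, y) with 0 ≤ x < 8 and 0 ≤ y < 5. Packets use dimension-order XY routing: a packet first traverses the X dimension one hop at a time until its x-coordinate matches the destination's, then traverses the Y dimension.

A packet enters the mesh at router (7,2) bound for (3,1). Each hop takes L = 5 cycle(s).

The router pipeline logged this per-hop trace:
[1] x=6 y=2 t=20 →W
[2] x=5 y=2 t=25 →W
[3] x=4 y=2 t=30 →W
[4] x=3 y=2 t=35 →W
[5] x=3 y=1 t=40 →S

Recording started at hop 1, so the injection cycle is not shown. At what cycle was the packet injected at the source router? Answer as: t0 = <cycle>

cyc[1] = 20 and cyc[k] = t0 + k·L for every k.
Subtract one hop: t0 = 20 − 5 = 15.

t0 = 15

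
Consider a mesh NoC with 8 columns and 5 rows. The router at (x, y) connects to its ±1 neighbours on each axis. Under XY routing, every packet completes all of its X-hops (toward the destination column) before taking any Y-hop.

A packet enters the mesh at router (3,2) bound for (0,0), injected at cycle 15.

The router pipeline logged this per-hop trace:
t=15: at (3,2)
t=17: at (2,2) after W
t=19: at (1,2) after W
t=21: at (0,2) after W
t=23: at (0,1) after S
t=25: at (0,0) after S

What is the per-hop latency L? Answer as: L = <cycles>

From hop 0 (15) to hop 1 (17): +2 cycles.
That increment is L by definition: L = 2.

L = 2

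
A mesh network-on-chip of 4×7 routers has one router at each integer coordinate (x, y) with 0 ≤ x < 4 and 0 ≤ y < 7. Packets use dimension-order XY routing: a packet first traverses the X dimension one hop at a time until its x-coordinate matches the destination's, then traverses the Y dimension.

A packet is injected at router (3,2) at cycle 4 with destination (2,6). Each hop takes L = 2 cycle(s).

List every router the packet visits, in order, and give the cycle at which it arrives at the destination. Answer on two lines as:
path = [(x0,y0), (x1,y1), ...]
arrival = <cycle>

path = [(3,2), (2,2), (2,3), (2,4), (2,5), (2,6)]
arrival = 14

t=4: at (3,2)
t=6: at (2,2) after W
t=8: at (2,3) after N
t=10: at (2,4) after N
t=12: at (2,5) after N
t=14: at (2,6) after N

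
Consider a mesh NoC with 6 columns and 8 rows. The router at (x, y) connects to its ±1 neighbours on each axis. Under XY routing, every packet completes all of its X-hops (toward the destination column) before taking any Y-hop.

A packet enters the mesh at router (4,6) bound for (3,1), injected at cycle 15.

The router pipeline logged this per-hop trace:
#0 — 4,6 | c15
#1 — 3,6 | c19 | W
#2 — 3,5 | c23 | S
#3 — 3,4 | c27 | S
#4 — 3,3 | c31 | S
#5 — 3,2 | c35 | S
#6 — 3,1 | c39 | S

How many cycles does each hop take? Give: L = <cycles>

L = 4

Δcyc across hop 0→1: 19 − 15 = 4.
Per-hop latency L = Δcyc = 4.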